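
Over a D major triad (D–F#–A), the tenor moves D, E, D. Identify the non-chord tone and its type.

E is a neighbor tone.

The harmony at that moment is D major triad (D, F#, A); E is not a chord tone.
It is approached by step up from D and left by step down to D.
Step away and step back to the same note — a neighbor tone (upper neighbor).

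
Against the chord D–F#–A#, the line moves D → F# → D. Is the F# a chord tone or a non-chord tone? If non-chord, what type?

Chord tone (the third of D augmented triad).

D augmented triad contains D, F#, A#; F# is the third, so it is a chord tone.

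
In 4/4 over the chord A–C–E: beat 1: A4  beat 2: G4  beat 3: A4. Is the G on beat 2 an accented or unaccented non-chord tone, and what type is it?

Unaccented neighbor tone.

The harmony at that moment is A minor triad (A, C, E); G4 is not a chord tone.
It is approached by step down from A4 and left by step up to A4.
Step away and step back to the same note — a neighbor tone (lower neighbor).
It falls on a weak beat, so it is unaccented.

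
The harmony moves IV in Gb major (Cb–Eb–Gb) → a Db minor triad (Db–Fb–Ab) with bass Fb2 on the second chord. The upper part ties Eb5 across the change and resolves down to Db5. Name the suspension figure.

7–6 suspension.

At the second chord the bass is Fb2. The suspended Eb5 lies a seventh above the bass; after resolving down by step to Db5, the interval above the bass becomes a sixth.
Suspension figures are named by those two intervals: 7–6.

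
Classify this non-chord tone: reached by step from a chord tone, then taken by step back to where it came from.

Neighbor tone.

Approach: by step. Departure: by step in the opposite direction, back to the starting pitch.
Stepwise on both sides but reversing to return to the same chord tone — a neighbor tone. (Had it continued onward in the same direction it would be a passing tone instead.)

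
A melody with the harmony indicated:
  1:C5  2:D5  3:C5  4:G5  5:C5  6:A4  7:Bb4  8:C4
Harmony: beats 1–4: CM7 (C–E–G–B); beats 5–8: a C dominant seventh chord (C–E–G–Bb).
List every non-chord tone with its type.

The harmony at that moment is C major seventh chord (C, E, G, B); D5 is not a chord tone.
It is approached by step up from C5 and left by step down to C5.
Step away and step back to the same note — a neighbor tone (upper neighbor).
The harmony at that moment is C dominant seventh chord (C, E, G, Bb); A4 is not a chord tone.
It is approached by leap down from C5 and left by step up to Bb4.
Leap in, step out — an appoggiatura.

D5 (beat 2) — neighbor tone; A4 (beat 6) — appoggiatura.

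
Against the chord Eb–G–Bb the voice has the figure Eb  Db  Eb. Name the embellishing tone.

The harmony at that moment is Eb major triad (Eb, G, Bb); Db is not a chord tone.
It is approached by step down from Eb and left by step up to Eb.
Step away and step back to the same note — a neighbor tone (lower neighbor).

Db is a neighbor tone.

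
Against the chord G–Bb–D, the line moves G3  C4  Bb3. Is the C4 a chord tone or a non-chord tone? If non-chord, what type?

The harmony at that moment is G minor triad (G, Bb, D); C4 is not a chord tone.
It is approached by leap up from G3 and left by step down to Bb3.
Leap in, step out — an appoggiatura.

Non-chord tone — an appoggiatura.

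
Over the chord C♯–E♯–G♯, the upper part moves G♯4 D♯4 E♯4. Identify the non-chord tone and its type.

The harmony at that moment is C♯ major triad (C♯, E♯, G♯); D♯4 is not a chord tone.
It is approached by leap down from G♯4 and left by step up to E♯4.
Leap in, step out — an appoggiatura.

D♯4 is an appoggiatura.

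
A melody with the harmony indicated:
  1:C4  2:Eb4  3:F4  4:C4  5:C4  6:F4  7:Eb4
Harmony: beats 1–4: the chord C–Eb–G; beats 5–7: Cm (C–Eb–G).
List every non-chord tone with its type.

The harmony at that moment is C minor triad (C, Eb, G); F4 is not a chord tone.
It is approached by step up from Eb4 and left by leap down to C4.
Step in, leap out — an escape tone.
The harmony at that moment is C minor triad (C, Eb, G); F4 is not a chord tone.
It is approached by leap up from C4 and left by step down to Eb4.
Leap in, step out — an appoggiatura.

F4 (beat 3) — escape tone; F4 (beat 6) — appoggiatura.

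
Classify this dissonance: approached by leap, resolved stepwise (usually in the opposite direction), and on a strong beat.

Appoggiatura.

Approach: by leap. Departure: by step. Metric position: strong.
Leap in, step out, in a metrically strong position — an appoggiatura. (It is the mirror image of the escape tone, which steps in and leaps out from a weak position.)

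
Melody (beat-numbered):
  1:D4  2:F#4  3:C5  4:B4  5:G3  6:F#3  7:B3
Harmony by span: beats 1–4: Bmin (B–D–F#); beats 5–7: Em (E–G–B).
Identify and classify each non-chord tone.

C5 (beat 3) — appoggiatura; F#3 (beat 6) — escape tone.

The harmony at that moment is B minor triad (B, D, F#); C5 is not a chord tone.
It is approached by leap up from F#4 and left by step down to B4.
Leap in, step out — an appoggiatura.
The harmony at that moment is E minor triad (E, G, B); F#3 is not a chord tone.
It is approached by step down from G3 and left by leap up to B3.
Step in, leap out — an escape tone.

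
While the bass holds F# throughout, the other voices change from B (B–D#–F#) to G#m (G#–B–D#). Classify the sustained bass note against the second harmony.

Pedal tone (pedal point).

The harmony at that moment is G# minor triad (G#, B, D#); F# is not a chord tone.
It is held over (the same pitch as the preceding F#) and then sustained as the same pitch into the next harmony.
Sustained through a change of harmony — a pedal tone.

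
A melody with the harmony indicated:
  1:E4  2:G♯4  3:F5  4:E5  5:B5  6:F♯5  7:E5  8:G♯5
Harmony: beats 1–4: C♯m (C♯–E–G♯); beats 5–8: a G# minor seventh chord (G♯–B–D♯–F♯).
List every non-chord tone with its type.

F5 (beat 3) — appoggiatura; E5 (beat 7) — escape tone.

The harmony at that moment is C♯ minor triad (C♯, E, G♯); F5 is not a chord tone.
It is approached by leap up from G♯4 and left by step down to E5.
Leap in, step out — an appoggiatura.
The harmony at that moment is G♯ minor seventh chord (G♯, B, D♯, F♯); E5 is not a chord tone.
It is approached by step down from F♯5 and left by leap up to G♯5.
Step in, leap out — an escape tone.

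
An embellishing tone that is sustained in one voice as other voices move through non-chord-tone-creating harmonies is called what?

Approach: none. Departure: none — a single pitch is sustained while the chords change around it, passing through harmonies that do not contain it.
No melodic motion at all; the dissonance is created entirely by the moving harmonies against the stationary note — a pedal tone (pedal point).

Pedal tone.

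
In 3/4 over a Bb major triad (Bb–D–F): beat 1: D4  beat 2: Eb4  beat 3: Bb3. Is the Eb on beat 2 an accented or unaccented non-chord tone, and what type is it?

Unaccented escape tone.

The harmony at that moment is Bb major triad (Bb, D, F); Eb4 is not a chord tone.
It is approached by step up from D4 and left by leap down to Bb3.
Step in, leap out — an escape tone.
It falls on a weak beat, so it is unaccented.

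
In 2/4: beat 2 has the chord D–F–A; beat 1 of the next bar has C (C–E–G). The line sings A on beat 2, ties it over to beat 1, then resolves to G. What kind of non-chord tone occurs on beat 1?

The harmony at that moment is C major triad (C, E, G); A is not a chord tone.
It is held over (the same pitch as the preceding A) and left by step down to G.
Held over from the previous chord and resolving down by step — a suspension.

Suspension.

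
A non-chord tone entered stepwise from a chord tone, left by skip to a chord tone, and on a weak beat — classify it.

Approach: by step. Departure: by leap. Metric position: weak.
Step in, leap out, from a weak position — an escape tone (échappée). (It is the mirror image of the appoggiatura, which leaps in and steps out on a strong beat.)

Escape tone.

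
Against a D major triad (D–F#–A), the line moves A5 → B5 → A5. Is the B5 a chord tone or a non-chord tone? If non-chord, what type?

The harmony at that moment is D major triad (D, F#, A); B5 is not a chord tone.
It is approached by step up from A5 and left by step down to A5.
Step away and step back to the same note — a neighbor tone (upper neighbor).

Non-chord tone — a neighbor tone.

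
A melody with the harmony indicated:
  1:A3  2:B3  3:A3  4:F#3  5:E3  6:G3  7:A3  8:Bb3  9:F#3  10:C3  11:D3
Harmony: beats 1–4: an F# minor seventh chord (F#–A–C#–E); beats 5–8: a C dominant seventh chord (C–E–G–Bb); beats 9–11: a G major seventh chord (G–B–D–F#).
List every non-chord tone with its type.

B3 (beat 2) — neighbor tone; A3 (beat 7) — passing tone; C3 (beat 10) — appoggiatura.

The harmony at that moment is F# minor seventh chord (F#, A, C#, E); B3 is not a chord tone.
It is approached by step up from A3 and left by step down to A3.
Step away and step back to the same note — a neighbor tone (upper neighbor).
The harmony at that moment is C dominant seventh chord (C, E, G, Bb); A3 is not a chord tone.
It is approached by step up from G3 and left by step up to Bb3.
Step in, step out in the same direction — a passing tone.
The harmony at that moment is G major seventh chord (G, B, D, F#); C3 is not a chord tone.
It is approached by leap down from F#3 and left by step up to D3.
Leap in, step out — an appoggiatura.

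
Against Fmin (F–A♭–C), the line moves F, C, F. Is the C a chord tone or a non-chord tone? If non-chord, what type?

Chord tone (the fifth of F minor triad).

F minor triad contains F, A♭, C; C is the fifth, so it is a chord tone.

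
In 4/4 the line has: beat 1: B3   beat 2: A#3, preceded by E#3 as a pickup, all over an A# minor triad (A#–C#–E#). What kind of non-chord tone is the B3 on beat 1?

Appoggiatura.

The harmony at that moment is A# minor triad (A#, C#, E#); B3 is not a chord tone.
It is approached by leap up from E#3 and left by step down to A#3.
Leap in, step out, metrically accented — an appoggiatura.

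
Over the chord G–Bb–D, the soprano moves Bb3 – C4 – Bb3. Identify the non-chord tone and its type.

C4 is a neighbor tone.

The harmony at that moment is G minor triad (G, Bb, D); C4 is not a chord tone.
It is approached by step up from Bb3 and left by step down to Bb3.
Step away and step back to the same note — a neighbor tone (upper neighbor).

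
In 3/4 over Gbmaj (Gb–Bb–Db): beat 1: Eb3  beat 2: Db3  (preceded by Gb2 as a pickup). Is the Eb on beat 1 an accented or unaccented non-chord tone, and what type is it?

Accented appoggiatura.

The harmony at that moment is Gb major triad (Gb, Bb, Db); Eb3 is not a chord tone.
It is approached by leap up from Gb2 and left by step down to Db3.
Leap in, step out — an appoggiatura.
It falls on the downbeat, so it is accented.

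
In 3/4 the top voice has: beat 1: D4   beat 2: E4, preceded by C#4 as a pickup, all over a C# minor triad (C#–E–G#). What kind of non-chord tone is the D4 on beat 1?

Passing tone.

The harmony at that moment is C# minor triad (C#, E, G#); D4 is not a chord tone.
It is approached by step up from C#4 and left by step up to E4.
Step in, step out in the same direction — a passing tone.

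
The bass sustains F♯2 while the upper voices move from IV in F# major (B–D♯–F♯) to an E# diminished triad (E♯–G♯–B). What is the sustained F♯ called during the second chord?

Pedal tone (pedal point).

The harmony at that moment is E♯ diminished triad (E♯, G♯, B); F♯2 is not a chord tone.
It is held over (the same pitch as the preceding F♯2) and then sustained as the same pitch into the next harmony.
Sustained through a change of harmony — a pedal tone.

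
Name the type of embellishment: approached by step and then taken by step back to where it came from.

Neighbor tone.

Approach: by step. Departure: by step in the opposite direction, back to the starting pitch.
Stepwise on both sides but reversing to return to the same chord tone — a neighbor tone. (Had it continued onward in the same direction it would be a passing tone instead.)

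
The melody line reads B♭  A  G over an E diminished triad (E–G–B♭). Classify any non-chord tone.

The harmony at that moment is E diminished triad (E, G, B♭); A is not a chord tone.
It is approached by step down from B♭ and left by step down to G.
Step in, step out in the same direction — a passing tone.

A is a passing tone.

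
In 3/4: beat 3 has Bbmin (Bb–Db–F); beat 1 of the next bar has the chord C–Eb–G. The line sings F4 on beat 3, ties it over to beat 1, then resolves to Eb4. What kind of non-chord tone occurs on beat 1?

Suspension.

The harmony at that moment is C minor triad (C, Eb, G); F4 is not a chord tone.
It is held over (the same pitch as the preceding F4) and left by step down to Eb4.
Held over from the previous chord and resolving down by step — a suspension.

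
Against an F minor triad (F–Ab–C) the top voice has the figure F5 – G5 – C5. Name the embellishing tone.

The harmony at that moment is F minor triad (F, Ab, C); G5 is not a chord tone.
It is approached by step up from F5 and left by leap down to C5.
Step in, leap out — an escape tone.

G5 is an escape tone.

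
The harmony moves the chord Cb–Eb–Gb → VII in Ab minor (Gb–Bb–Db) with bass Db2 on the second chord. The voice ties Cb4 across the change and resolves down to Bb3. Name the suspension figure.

At the second chord the bass is Db2. The suspended Cb4 lies a seventh above the bass; after resolving down by step to Bb3, the interval above the bass becomes a sixth.
Suspension figures are named by those two intervals: 7–6.

7–6 suspension.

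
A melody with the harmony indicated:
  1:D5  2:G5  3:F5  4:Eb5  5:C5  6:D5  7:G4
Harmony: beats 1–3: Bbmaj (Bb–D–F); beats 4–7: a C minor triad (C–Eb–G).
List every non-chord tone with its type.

G5 (beat 2) — appoggiatura; D5 (beat 6) — escape tone.

The harmony at that moment is Bb major triad (Bb, D, F); G5 is not a chord tone.
It is approached by leap up from D5 and left by step down to F5.
Leap in, step out — an appoggiatura.
The harmony at that moment is C minor triad (C, Eb, G); D5 is not a chord tone.
It is approached by step up from C5 and left by leap down to G4.
Step in, leap out — an escape tone.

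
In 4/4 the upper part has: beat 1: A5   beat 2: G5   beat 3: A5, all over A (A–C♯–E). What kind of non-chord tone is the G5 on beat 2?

The harmony at that moment is A major triad (A, C♯, E); G5 is not a chord tone.
It is approached by step down from A5 and left by step up to A5.
Step away and step back to the same note — a neighbor tone (lower neighbor).

Lower neighbor tone.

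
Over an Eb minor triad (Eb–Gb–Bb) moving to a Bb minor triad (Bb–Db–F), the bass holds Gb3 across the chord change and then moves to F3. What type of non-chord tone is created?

The harmony at that moment is Bb minor triad (Bb, Db, F); Gb3 is not a chord tone.
It is held over (the same pitch as the preceding Gb3) and left by step down to F3.
Held over from the previous chord and resolving down by step — a suspension.

Gb3 is a suspension.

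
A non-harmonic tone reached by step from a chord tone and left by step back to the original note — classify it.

Approach: by step. Departure: by step in the opposite direction, back to the starting pitch.
Stepwise on both sides but reversing to return to the same chord tone — a neighbor tone. (Had it continued onward in the same direction it would be a passing tone instead.)

Neighbor tone.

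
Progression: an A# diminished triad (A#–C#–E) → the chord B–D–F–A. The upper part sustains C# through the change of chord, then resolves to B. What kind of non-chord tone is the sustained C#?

The harmony at that moment is B half-diminished seventh chord (B, D, F, A); C# is not a chord tone.
It is held over (the same pitch as the preceding C#) and left by step down to B.
Held over from the previous chord and resolving down by step — a suspension.

C# is a suspension.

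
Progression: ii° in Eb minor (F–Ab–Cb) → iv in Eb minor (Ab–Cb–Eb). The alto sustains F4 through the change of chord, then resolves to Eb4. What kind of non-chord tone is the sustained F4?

F4 is a suspension.

The harmony at that moment is Ab minor triad (Ab, Cb, Eb); F4 is not a chord tone.
It is held over (the same pitch as the preceding F4) and left by step down to Eb4.
Held over from the previous chord and resolving down by step — a suspension.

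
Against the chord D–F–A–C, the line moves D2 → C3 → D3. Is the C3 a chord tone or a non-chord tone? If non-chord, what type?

Chord tone (the seventh of D minor seventh chord).

D minor seventh chord contains D, F, A, C; C is the seventh, so it is a chord tone.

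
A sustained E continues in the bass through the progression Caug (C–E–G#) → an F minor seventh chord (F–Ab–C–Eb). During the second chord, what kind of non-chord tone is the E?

Pedal tone (pedal point).

The harmony at that moment is F minor seventh chord (F, Ab, C, Eb); E is not a chord tone.
It is held over (the same pitch as the preceding E) and then sustained as the same pitch into the next harmony.
Sustained through a change of harmony — a pedal tone.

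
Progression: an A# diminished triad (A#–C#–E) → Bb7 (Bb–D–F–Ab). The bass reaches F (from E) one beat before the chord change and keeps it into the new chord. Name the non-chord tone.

The harmony at that moment is A# diminished triad (A#, C#, E); F is not a chord tone.
It is approached by step up from E and then sustained as the same pitch into the next harmony.
Arriving early and becoming a chord tone when the harmony changes — an anticipation.

F is an anticipation.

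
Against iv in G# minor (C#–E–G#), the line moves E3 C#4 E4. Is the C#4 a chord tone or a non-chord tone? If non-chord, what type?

Chord tone (the root of C# minor triad).

C# minor triad contains C#, E, G#; C# is the root, so it is a chord tone.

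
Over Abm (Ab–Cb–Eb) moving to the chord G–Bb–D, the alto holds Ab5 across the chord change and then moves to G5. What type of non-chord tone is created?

Ab5 is a suspension.

The harmony at that moment is G minor triad (G, Bb, D); Ab5 is not a chord tone.
It is held over (the same pitch as the preceding Ab5) and left by step down to G5.
Held over from the previous chord and resolving down by step — a suspension.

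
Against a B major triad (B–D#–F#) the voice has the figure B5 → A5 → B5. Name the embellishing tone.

The harmony at that moment is B major triad (B, D#, F#); A5 is not a chord tone.
It is approached by step down from B5 and left by step up to B5.
Step away and step back to the same note — a neighbor tone (lower neighbor).

A5 is a neighbor tone.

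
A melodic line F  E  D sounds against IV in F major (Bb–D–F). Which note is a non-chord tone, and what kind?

E is a passing tone.

The harmony at that moment is Bb major triad (Bb, D, F); E is not a chord tone.
It is approached by step down from F and left by step down to D.
Step in, step out in the same direction — a passing tone.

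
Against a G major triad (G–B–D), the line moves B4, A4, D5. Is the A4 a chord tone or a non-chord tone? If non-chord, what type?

Non-chord tone — an escape tone.

The harmony at that moment is G major triad (G, B, D); A4 is not a chord tone.
It is approached by step down from B4 and left by leap up to D5.
Step in, leap out — an escape tone.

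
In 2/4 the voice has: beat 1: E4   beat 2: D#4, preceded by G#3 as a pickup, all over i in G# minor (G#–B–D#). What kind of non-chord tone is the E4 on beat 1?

Appoggiatura.

The harmony at that moment is G# minor triad (G#, B, D#); E4 is not a chord tone.
It is approached by leap up from G#3 and left by step down to D#4.
Leap in, step out, metrically accented — an appoggiatura.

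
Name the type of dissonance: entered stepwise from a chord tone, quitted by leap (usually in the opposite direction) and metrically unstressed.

Escape tone.

Approach: by step. Departure: by leap. Metric position: weak.
Step in, leap out, from a weak position — an escape tone (échappée). (It is the mirror image of the appoggiatura, which leaps in and steps out on a strong beat.)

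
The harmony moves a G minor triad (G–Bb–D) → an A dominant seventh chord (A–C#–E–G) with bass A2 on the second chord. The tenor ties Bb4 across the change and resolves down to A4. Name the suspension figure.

9–8 suspension.

At the second chord the bass is A2. The suspended Bb4 lies a ninth above the bass; after resolving down by step to A4, the interval above the bass becomes an octave.
Suspension figures are named by those two intervals: 9–8.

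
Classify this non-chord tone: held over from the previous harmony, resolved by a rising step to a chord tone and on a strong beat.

Approach: by preparation — the pitch is first a chord tone, then held (tied or repeated) while the harmony changes under it. Departure: up by step. Metric position: strong.
A prepared dissonance that resolves upward by step — a retardation. (The same figure resolving downward would be a suspension.)

Retardation.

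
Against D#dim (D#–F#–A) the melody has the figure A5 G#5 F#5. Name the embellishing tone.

The harmony at that moment is D# diminished triad (D#, F#, A); G#5 is not a chord tone.
It is approached by step down from A5 and left by step down to F#5.
Step in, step out in the same direction — a passing tone.

G#5 is a passing tone.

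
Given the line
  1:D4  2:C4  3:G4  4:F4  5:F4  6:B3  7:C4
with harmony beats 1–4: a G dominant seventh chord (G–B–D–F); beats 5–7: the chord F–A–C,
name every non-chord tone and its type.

The harmony at that moment is G dominant seventh chord (G, B, D, F); C4 is not a chord tone.
It is approached by step down from D4 and left by leap up to G4.
Step in, leap out — an escape tone.
The harmony at that moment is F major triad (F, A, C); B3 is not a chord tone.
It is approached by leap down from F4 and left by step up to C4.
Leap in, step out — an appoggiatura.

C4 (beat 2) — escape tone; B3 (beat 6) — appoggiatura.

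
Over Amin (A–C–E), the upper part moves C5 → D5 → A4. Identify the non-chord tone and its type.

D5 is an escape tone.

The harmony at that moment is A minor triad (A, C, E); D5 is not a chord tone.
It is approached by step up from C5 and left by leap down to A4.
Step in, leap out — an escape tone.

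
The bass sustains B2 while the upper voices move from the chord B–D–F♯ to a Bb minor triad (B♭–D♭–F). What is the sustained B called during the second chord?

Pedal tone (pedal point).

The harmony at that moment is B♭ minor triad (B♭, D♭, F); B2 is not a chord tone.
It is held over (the same pitch as the preceding B2) and then sustained as the same pitch into the next harmony.
Sustained through a change of harmony — a pedal tone.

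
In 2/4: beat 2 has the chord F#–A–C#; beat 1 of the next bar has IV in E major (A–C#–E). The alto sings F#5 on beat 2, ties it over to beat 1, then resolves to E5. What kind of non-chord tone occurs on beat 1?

The harmony at that moment is A major triad (A, C#, E); F#5 is not a chord tone.
It is held over (the same pitch as the preceding F#5) and left by step down to E5.
Held over from the previous chord and resolving down by step — a suspension.

Suspension.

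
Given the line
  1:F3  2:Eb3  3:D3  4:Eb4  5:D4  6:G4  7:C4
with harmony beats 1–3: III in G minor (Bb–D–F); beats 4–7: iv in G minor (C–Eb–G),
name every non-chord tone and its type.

Eb3 (beat 2) — passing tone; D4 (beat 5) — escape tone.

The harmony at that moment is Bb major triad (Bb, D, F); Eb3 is not a chord tone.
It is approached by step down from F3 and left by step down to D3.
Step in, step out in the same direction — a passing tone.
The harmony at that moment is C minor triad (C, Eb, G); D4 is not a chord tone.
It is approached by step down from Eb4 and left by leap up to G4.
Step in, leap out — an escape tone.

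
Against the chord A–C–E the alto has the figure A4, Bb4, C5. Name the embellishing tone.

Bb4 is a passing tone.

The harmony at that moment is A minor triad (A, C, E); Bb4 is not a chord tone.
It is approached by step up from A4 and left by step up to C5.
Step in, step out in the same direction — a passing tone.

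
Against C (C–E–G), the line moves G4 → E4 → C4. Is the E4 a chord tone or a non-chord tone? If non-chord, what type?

Chord tone (the third of C major triad).

C major triad contains C, E, G; E is the third, so it is a chord tone.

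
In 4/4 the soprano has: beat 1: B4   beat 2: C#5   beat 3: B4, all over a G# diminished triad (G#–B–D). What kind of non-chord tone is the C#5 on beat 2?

Upper neighbor tone.

The harmony at that moment is G# diminished triad (G#, B, D); C#5 is not a chord tone.
It is approached by step up from B4 and left by step down to B4.
Step away and step back to the same note — a neighbor tone (upper neighbor).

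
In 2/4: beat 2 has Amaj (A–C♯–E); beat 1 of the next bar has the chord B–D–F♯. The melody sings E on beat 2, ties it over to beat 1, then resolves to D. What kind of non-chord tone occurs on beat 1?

Suspension.

The harmony at that moment is B minor triad (B, D, F♯); E is not a chord tone.
It is held over (the same pitch as the preceding E) and left by step down to D.
Held over from the previous chord and resolving down by step — a suspension.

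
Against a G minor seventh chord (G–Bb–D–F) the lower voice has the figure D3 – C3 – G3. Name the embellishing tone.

The harmony at that moment is G minor seventh chord (G, Bb, D, F); C3 is not a chord tone.
It is approached by step down from D3 and left by leap up to G3.
Step in, leap out — an escape tone.

C3 is an escape tone.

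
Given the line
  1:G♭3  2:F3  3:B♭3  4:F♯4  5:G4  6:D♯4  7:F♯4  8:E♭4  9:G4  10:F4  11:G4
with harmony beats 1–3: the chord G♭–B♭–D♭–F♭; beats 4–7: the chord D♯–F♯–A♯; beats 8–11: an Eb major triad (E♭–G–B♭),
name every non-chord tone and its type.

F3 (beat 2) — escape tone; G4 (beat 5) — escape tone; F4 (beat 10) — neighbor tone.

The harmony at that moment is G♭ dominant seventh chord (G♭, B♭, D♭, F♭); F3 is not a chord tone.
It is approached by step down from G♭3 and left by leap up to B♭3.
Step in, leap out — an escape tone.
The harmony at that moment is D♯ minor triad (D♯, F♯, A♯); G4 is not a chord tone.
It is approached by step up from F♯4 and left by leap down to D♯4.
Step in, leap out — an escape tone.
The harmony at that moment is E♭ major triad (E♭, G, B♭); F4 is not a chord tone.
It is approached by step down from G4 and left by step up to G4.
Step away and step back to the same note — a neighbor tone (lower neighbor).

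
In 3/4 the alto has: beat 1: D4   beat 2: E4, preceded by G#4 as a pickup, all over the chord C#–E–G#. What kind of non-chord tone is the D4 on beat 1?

The harmony at that moment is C# minor triad (C#, E, G#); D4 is not a chord tone.
It is approached by leap down from G#4 and left by step up to E4.
Leap in, step out, metrically accented — an appoggiatura.

Appoggiatura.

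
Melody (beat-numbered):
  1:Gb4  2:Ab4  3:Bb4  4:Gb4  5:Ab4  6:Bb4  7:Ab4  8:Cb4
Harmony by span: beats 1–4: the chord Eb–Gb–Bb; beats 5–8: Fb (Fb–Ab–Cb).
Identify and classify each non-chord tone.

The harmony at that moment is Eb minor triad (Eb, Gb, Bb); Ab4 is not a chord tone.
It is approached by step up from Gb4 and left by step up to Bb4.
Step in, step out in the same direction — a passing tone.
The harmony at that moment is Fb major triad (Fb, Ab, Cb); Bb4 is not a chord tone.
It is approached by step up from Ab4 and left by step down to Ab4.
Step away and step back to the same note — a neighbor tone (upper neighbor).

Ab4 (beat 2) — passing tone; Bb4 (beat 6) — neighbor tone.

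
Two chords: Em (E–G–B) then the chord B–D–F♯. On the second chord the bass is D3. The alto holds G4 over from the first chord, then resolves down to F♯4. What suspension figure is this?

At the second chord the bass is D3. The suspended G4 lies a fourth above the bass; after resolving down by step to F♯4, the interval above the bass becomes a third.
Suspension figures are named by those two intervals: 4–3.

4–3 suspension.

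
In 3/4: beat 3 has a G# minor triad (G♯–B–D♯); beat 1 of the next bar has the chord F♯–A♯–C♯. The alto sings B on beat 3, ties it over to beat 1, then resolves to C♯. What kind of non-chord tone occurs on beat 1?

The harmony at that moment is F♯ major triad (F♯, A♯, C♯); B is not a chord tone.
It is held over (the same pitch as the preceding B) and left by step up to C♯.
Held over from the previous chord and resolving up by step — a retardation.

Retardation.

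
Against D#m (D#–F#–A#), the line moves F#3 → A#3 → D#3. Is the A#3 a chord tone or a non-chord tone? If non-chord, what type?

D# minor triad contains D#, F#, A#; A# is the fifth, so it is a chord tone.

Chord tone (the fifth of D# minor triad).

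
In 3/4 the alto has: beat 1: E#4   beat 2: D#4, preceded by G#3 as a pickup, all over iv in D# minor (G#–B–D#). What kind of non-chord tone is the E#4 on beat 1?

Appoggiatura.

The harmony at that moment is G# minor triad (G#, B, D#); E#4 is not a chord tone.
It is approached by leap up from G#3 and left by step down to D#4.
Leap in, step out, metrically accented — an appoggiatura.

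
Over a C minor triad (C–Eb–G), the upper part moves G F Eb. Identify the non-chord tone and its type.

The harmony at that moment is C minor triad (C, Eb, G); F is not a chord tone.
It is approached by step down from G and left by step down to Eb.
Step in, step out in the same direction — a passing tone.

F is a passing tone.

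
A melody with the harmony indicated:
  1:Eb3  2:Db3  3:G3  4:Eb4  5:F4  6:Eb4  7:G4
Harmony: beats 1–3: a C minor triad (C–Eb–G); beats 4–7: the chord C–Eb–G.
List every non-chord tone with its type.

Db3 (beat 2) — escape tone; F4 (beat 5) — neighbor tone.

The harmony at that moment is C minor triad (C, Eb, G); Db3 is not a chord tone.
It is approached by step down from Eb3 and left by leap up to G3.
Step in, leap out — an escape tone.
The harmony at that moment is C minor triad (C, Eb, G); F4 is not a chord tone.
It is approached by step up from Eb4 and left by step down to Eb4.
Step away and step back to the same note — a neighbor tone (upper neighbor).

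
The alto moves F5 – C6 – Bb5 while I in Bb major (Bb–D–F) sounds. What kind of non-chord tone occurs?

C6 is an appoggiatura.

The harmony at that moment is Bb major triad (Bb, D, F); C6 is not a chord tone.
It is approached by leap up from F5 and left by step down to Bb5.
Leap in, step out — an appoggiatura.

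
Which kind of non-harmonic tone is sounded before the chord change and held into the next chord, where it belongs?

Approach: ahead of the chord change (typically by step), so it is dissonant against the current harmony. Departure: none — the same pitch is restated or held and is a chord tone of the new harmony.
Dissonant first, consonant once the harmony catches up: the note simply arrives early — an anticipation. (The reverse timing, consonant first and dissonant after the change, would be a suspension or retardation.)

Anticipation.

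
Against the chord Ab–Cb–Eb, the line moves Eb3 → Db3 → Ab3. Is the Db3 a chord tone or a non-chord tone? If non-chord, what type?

Non-chord tone — an escape tone.

The harmony at that moment is Ab minor triad (Ab, Cb, Eb); Db3 is not a chord tone.
It is approached by step down from Eb3 and left by leap up to Ab3.
Step in, leap out — an escape tone.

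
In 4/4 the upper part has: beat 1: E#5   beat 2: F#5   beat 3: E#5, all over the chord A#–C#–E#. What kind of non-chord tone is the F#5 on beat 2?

The harmony at that moment is A# minor triad (A#, C#, E#); F#5 is not a chord tone.
It is approached by step up from E#5 and left by step down to E#5.
Step away and step back to the same note — a neighbor tone (upper neighbor).

Upper neighbor tone.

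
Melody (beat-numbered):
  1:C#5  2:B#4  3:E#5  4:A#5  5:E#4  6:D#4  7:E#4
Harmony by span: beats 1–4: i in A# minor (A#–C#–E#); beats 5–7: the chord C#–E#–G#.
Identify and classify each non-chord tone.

The harmony at that moment is A# minor triad (A#, C#, E#); B#4 is not a chord tone.
It is approached by step down from C#5 and left by leap up to E#5.
Step in, leap out — an escape tone.
The harmony at that moment is C# major triad (C#, E#, G#); D#4 is not a chord tone.
It is approached by step down from E#4 and left by step up to E#4.
Step away and step back to the same note — a neighbor tone (lower neighbor).

B#4 (beat 2) — escape tone; D#4 (beat 6) — neighbor tone.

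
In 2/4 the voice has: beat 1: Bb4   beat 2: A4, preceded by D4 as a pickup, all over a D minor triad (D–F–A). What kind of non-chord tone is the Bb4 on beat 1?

The harmony at that moment is D minor triad (D, F, A); Bb4 is not a chord tone.
It is approached by leap up from D4 and left by step down to A4.
Leap in, step out, metrically accented — an appoggiatura.

Appoggiatura.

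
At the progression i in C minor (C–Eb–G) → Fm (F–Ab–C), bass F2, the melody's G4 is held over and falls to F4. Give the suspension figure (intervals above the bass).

9–8 suspension.

At the second chord the bass is F2. The suspended G4 lies a ninth above the bass; after resolving down by step to F4, the interval above the bass becomes an octave.
Suspension figures are named by those two intervals: 9–8.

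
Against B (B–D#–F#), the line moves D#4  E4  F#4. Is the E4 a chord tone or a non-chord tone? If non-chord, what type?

Non-chord tone — a passing tone.

The harmony at that moment is B major triad (B, D#, F#); E4 is not a chord tone.
It is approached by step up from D#4 and left by step up to F#4.
Step in, step out in the same direction — a passing tone.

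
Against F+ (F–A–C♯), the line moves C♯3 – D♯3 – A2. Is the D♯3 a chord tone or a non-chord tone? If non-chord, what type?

The harmony at that moment is F augmented triad (F, A, C♯); D♯3 is not a chord tone.
It is approached by step up from C♯3 and left by leap down to A2.
Step in, leap out — an escape tone.

Non-chord tone — an escape tone.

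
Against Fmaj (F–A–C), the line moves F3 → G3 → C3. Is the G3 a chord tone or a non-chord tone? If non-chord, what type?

The harmony at that moment is F major triad (F, A, C); G3 is not a chord tone.
It is approached by step up from F3 and left by leap down to C3.
Step in, leap out — an escape tone.

Non-chord tone — an escape tone.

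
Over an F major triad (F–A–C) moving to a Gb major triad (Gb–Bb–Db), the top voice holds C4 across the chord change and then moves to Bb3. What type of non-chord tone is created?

C4 is a suspension.

The harmony at that moment is Gb major triad (Gb, Bb, Db); C4 is not a chord tone.
It is held over (the same pitch as the preceding C4) and left by step down to Bb3.
Held over from the previous chord and resolving down by step — a suspension.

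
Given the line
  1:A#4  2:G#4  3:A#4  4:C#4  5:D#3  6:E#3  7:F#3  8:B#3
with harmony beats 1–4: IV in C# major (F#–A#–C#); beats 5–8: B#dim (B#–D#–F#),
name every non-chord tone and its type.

The harmony at that moment is F# major triad (F#, A#, C#); G#4 is not a chord tone.
It is approached by step down from A#4 and left by step up to A#4.
Step away and step back to the same note — a neighbor tone (lower neighbor).
The harmony at that moment is B# diminished triad (B#, D#, F#); E#3 is not a chord tone.
It is approached by step up from D#3 and left by step up to F#3.
Step in, step out in the same direction — a passing tone.

G#4 (beat 2) — neighbor tone; E#3 (beat 6) — passing tone.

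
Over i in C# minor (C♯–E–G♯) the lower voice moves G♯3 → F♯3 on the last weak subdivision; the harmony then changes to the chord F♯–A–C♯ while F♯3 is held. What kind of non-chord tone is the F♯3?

F♯3 is an anticipation.

The harmony at that moment is C♯ minor triad (C♯, E, G♯); F♯3 is not a chord tone.
It is approached by step down from G♯3 and then sustained as the same pitch into the next harmony.
Arriving early and becoming a chord tone when the harmony changes — an anticipation.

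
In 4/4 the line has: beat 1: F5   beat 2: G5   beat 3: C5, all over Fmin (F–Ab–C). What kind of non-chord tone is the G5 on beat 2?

The harmony at that moment is F minor triad (F, Ab, C); G5 is not a chord tone.
It is approached by step up from F5 and left by leap down to C5.
Step in, leap out, on a weak beat — an escape tone.

Escape tone.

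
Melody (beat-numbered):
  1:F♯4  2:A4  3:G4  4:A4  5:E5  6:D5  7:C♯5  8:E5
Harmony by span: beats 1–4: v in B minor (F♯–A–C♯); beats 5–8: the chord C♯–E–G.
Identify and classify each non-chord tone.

G4 (beat 3) — neighbor tone; D5 (beat 6) — passing tone.

The harmony at that moment is F♯ minor triad (F♯, A, C♯); G4 is not a chord tone.
It is approached by step down from A4 and left by step up to A4.
Step away and step back to the same note — a neighbor tone (lower neighbor).
The harmony at that moment is C♯ diminished triad (C♯, E, G); D5 is not a chord tone.
It is approached by step down from E5 and left by step down to C♯5.
Step in, step out in the same direction — a passing tone.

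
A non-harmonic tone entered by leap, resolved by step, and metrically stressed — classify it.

Approach: by leap. Departure: by step. Metric position: strong.
Leap in, step out, in a metrically strong position — an appoggiatura. (It is the mirror image of the escape tone, which steps in and leaps out from a weak position.)

Appoggiatura.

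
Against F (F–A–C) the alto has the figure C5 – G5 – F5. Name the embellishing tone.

The harmony at that moment is F major triad (F, A, C); G5 is not a chord tone.
It is approached by leap up from C5 and left by step down to F5.
Leap in, step out — an appoggiatura.

G5 is an appoggiatura.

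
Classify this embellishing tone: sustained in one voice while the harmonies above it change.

Approach: none. Departure: none — a single pitch is sustained while the chords change around it, passing through harmonies that do not contain it.
No melodic motion at all; the dissonance is created entirely by the moving harmonies against the stationary note — a pedal tone (pedal point).

Pedal tone.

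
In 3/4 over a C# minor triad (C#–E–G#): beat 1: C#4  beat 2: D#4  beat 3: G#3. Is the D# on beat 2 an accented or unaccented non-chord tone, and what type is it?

Unaccented escape tone.

The harmony at that moment is C# minor triad (C#, E, G#); D#4 is not a chord tone.
It is approached by step up from C#4 and left by leap down to G#3.
Step in, leap out — an escape tone.
It falls on a weak beat, so it is unaccented.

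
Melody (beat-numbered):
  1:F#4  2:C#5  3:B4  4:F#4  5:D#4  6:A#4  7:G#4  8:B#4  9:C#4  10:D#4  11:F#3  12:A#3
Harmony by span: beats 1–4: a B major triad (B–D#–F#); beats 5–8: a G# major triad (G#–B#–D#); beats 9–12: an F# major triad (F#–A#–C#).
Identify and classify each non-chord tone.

The harmony at that moment is B major triad (B, D#, F#); C#5 is not a chord tone.
It is approached by leap up from F#4 and left by step down to B4.
Leap in, step out — an appoggiatura.
The harmony at that moment is G# major triad (G#, B#, D#); A#4 is not a chord tone.
It is approached by leap up from D#4 and left by step down to G#4.
Leap in, step out — an appoggiatura.
The harmony at that moment is F# major triad (F#, A#, C#); D#4 is not a chord tone.
It is approached by step up from C#4 and left by leap down to F#3.
Step in, leap out — an escape tone.

C#5 (beat 2) — appoggiatura; A#4 (beat 6) — appoggiatura; D#4 (beat 10) — escape tone.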